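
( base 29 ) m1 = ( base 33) JC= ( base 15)2c9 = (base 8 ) 1177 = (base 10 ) 639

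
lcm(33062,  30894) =1884534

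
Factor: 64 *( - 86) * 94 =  -517376 = - 2^8 * 43^1*47^1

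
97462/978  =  99 + 320/489 =99.65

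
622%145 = 42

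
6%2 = 0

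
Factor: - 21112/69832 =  - 13/43 = - 13^1*43^(  -  1 )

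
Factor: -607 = -607^1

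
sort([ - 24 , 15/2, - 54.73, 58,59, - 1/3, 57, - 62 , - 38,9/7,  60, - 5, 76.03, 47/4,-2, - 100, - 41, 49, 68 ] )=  [ - 100, -62, - 54.73, - 41, - 38, - 24, - 5, - 2 , -1/3,  9/7,  15/2, 47/4, 49,57, 58, 59,60, 68,  76.03 ] 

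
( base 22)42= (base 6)230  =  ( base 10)90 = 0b1011010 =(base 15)60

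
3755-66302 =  - 62547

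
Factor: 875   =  5^3*7^1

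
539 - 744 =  - 205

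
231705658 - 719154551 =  - 487448893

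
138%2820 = 138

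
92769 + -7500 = 85269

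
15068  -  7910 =7158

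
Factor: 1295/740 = 7/4 =2^( - 2)*7^1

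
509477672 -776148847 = -266671175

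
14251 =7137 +7114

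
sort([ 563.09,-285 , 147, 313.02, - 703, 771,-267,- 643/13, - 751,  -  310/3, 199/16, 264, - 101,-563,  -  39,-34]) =[-751,-703 , - 563, - 285, - 267, - 310/3,-101,-643/13, - 39, - 34,199/16, 147, 264,313.02, 563.09, 771]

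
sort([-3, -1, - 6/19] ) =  [  -  3, - 1, - 6/19]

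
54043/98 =54043/98 = 551.46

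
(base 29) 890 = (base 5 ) 210424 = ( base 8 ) 15515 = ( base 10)6989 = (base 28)8PH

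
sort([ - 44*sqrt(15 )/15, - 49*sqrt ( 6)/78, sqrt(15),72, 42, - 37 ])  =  [  -  37, - 44*sqrt( 15)/15, - 49 * sqrt( 6)/78,  sqrt(15), 42,72]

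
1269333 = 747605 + 521728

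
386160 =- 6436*(-60)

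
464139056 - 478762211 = -14623155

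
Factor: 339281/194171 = 281^( - 1)* 491^1 = 491/281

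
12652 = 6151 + 6501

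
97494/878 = 48747/439= 111.04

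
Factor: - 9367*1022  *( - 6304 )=2^6*7^1*17^1*19^1*29^1*73^1*197^1 = 60348658496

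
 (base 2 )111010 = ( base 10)58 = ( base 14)42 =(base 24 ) 2a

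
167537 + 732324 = 899861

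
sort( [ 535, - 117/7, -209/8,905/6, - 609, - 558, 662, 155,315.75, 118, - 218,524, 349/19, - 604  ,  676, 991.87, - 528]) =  [ -609, - 604,  -  558,  -  528, - 218, - 209/8,-117/7,349/19,118,905/6,155, 315.75, 524,535, 662, 676, 991.87 ]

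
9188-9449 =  - 261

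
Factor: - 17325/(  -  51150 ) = 2^( - 1)*3^1*7^1*31^(  -  1) = 21/62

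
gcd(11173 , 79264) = 1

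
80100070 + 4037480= 84137550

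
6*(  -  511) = -3066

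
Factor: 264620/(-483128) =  - 505/922 =-2^( -1)*5^1*101^1*461^( - 1)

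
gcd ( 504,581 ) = 7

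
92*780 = 71760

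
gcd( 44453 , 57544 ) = 1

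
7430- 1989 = 5441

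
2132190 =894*2385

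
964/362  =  2 + 120/181 = 2.66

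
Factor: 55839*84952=2^3*3^1*7^2 *37^1 * 41^1*2659^1 = 4743634728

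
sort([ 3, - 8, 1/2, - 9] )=[- 9, - 8,1/2,3]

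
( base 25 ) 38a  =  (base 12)1259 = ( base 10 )2085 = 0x825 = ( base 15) 940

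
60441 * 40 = 2417640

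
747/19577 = 747/19577 = 0.04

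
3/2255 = 3/2255 = 0.00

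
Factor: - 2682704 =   -  2^4*107^1 * 1567^1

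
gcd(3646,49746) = 2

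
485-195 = 290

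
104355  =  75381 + 28974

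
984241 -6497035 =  - 5512794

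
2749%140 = 89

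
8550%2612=714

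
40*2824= 112960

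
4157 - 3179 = 978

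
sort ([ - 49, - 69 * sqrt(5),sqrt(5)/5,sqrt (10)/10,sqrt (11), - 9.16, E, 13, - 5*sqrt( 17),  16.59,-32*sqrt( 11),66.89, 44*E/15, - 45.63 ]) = [ - 69 * sqrt (5), - 32*sqrt(11), - 49, - 45.63 , - 5*sqrt( 17 ), - 9.16,  sqrt(10)/10 , sqrt (5 ) /5, E, sqrt(11 ), 44*E/15, 13 , 16.59,  66.89] 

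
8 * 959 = 7672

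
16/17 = 16/17 = 0.94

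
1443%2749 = 1443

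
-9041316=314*( - 28794) 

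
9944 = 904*11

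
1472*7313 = 10764736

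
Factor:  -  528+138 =-2^1*  3^1*5^1*13^1 = - 390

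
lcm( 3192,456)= 3192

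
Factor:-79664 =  - 2^4  *  13^1*383^1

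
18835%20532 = 18835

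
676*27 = 18252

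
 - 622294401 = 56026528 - 678320929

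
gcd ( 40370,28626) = 734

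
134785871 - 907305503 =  - 772519632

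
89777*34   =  3052418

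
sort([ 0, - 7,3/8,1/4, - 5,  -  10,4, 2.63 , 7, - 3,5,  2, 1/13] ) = [ - 10, - 7 ,-5, - 3,0,1/13, 1/4, 3/8,2,2.63,  4,5, 7] 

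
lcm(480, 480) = 480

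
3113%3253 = 3113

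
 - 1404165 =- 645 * 2177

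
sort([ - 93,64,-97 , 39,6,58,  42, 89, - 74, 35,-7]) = [ - 97, - 93,-74,-7,6,  35, 39, 42,58,  64,89 ]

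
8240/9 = 8240/9 = 915.56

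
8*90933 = 727464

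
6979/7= 997 = 997.00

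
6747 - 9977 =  - 3230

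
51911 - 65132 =-13221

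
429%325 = 104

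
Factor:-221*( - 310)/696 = 34255/348 = 2^( - 2)*3^( - 1)*5^1*13^1*17^1*29^ ( -1)*31^1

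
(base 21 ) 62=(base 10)128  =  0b10000000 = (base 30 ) 48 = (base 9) 152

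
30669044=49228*623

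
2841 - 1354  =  1487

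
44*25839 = 1136916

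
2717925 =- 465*( - 5845)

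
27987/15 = 9329/5 = 1865.80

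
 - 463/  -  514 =463/514 =0.90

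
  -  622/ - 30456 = 311/15228=0.02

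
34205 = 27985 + 6220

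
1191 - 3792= - 2601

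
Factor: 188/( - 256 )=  - 47/64  =  -2^(-6 ) * 47^1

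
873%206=49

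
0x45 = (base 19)3C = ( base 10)69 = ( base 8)105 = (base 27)2F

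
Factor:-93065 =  - 5^1*7^1*2659^1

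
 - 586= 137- 723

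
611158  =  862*709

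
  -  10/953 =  - 10/953=-  0.01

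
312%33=15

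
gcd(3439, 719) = 1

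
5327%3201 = 2126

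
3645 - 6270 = -2625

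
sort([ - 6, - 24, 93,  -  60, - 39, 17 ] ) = [  -  60, - 39,- 24, - 6,17,93]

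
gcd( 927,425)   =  1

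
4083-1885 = 2198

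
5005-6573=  - 1568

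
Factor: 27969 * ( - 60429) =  -1690138701 = -3^2*9323^1*20143^1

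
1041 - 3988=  - 2947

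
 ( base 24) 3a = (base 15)57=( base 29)2o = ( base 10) 82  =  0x52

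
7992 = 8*999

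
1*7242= 7242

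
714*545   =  389130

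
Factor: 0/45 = 0 = 0^1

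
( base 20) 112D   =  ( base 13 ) 3B03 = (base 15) 2788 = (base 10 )8453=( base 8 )20405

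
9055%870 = 355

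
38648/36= 9662/9 = 1073.56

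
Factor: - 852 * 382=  -325464 = -2^3*3^1 * 71^1*191^1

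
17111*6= 102666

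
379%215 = 164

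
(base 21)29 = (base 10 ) 51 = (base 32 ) 1j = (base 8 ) 63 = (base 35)1g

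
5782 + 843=6625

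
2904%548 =164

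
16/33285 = 16/33285 =0.00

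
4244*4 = 16976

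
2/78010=1/39005 = 0.00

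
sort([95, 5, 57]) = [ 5, 57, 95]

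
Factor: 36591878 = 2^1*83^1*137^1*1609^1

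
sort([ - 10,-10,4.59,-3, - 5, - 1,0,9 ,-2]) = [  -  10, - 10, -5, - 3,-2, - 1,0, 4.59,9] 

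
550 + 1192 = 1742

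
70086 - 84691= - 14605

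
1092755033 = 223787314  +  868967719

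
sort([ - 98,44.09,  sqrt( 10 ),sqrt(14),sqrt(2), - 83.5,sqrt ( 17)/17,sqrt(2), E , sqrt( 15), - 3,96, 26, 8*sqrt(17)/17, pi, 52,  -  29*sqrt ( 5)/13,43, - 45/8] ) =[ - 98,-83.5, - 45/8, - 29*sqrt(5) /13,  -  3,sqrt(17) /17,sqrt(2),sqrt( 2), 8*sqrt(17)/17, E,pi,sqrt(10 ),  sqrt( 14) , sqrt(15),  26,43,44.09, 52,96] 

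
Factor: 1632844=2^2*408211^1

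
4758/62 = 2379/31=76.74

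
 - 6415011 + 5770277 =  - 644734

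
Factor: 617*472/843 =2^3*3^(  -  1 )*59^1*281^(- 1)*617^1 = 291224/843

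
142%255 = 142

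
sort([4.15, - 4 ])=[ - 4,4.15 ]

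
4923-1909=3014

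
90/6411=30/2137=   0.01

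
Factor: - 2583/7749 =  - 3^( - 1 ) = - 1/3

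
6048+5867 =11915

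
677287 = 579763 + 97524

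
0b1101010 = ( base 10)106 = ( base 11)97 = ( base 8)152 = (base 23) 4e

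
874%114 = 76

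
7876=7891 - 15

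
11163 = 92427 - 81264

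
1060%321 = 97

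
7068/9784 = 1767/2446  =  0.72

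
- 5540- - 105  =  -5435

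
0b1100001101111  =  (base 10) 6255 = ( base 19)H64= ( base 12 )3753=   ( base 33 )5oi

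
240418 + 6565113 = 6805531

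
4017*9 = 36153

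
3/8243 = 3/8243 = 0.00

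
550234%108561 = 7429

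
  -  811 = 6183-6994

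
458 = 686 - 228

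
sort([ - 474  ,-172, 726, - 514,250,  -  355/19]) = [ - 514,-474,  -  172, - 355/19 , 250, 726]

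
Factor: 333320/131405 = 2^3*13^1*41^ ( - 1) = 104/41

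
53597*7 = 375179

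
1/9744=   1/9744 = 0.00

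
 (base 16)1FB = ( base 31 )gb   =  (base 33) FC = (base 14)283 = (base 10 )507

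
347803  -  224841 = 122962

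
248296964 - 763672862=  - 515375898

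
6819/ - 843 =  - 9+256/281= -  8.09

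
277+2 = 279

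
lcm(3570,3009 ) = 210630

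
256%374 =256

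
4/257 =4/257 = 0.02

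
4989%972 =129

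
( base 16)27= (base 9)43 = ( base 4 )213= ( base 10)39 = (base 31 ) 18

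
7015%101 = 46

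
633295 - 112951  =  520344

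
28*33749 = 944972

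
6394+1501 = 7895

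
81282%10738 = 6116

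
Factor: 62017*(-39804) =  - 2468524668 = -2^2 * 3^1*  31^1*107^1*62017^1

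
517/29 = 517/29= 17.83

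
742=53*14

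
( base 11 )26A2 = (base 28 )4D0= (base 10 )3500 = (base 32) 3DC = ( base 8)6654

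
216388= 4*54097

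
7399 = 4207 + 3192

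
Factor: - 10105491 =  - 3^1*11^1*359^1*853^1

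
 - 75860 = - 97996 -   -  22136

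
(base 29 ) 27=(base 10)65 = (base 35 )1u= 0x41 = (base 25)2f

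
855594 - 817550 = 38044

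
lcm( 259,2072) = 2072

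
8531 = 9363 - 832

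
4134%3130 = 1004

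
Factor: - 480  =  -2^5*3^1*5^1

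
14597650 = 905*16130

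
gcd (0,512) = 512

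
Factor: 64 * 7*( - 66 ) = -2^7 * 3^1*7^1*11^1 = -  29568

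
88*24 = 2112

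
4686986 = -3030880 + 7717866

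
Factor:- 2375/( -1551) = 3^(-1)*5^3 * 11^( - 1)*19^1*47^( - 1 ) 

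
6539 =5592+947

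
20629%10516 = 10113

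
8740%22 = 6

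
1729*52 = 89908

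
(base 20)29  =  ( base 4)301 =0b110001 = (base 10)49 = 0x31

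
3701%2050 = 1651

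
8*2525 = 20200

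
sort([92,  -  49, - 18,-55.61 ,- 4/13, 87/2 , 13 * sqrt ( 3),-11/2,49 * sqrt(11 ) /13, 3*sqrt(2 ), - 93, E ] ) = [- 93, - 55.61, - 49, - 18,  -  11/2, - 4/13,E,3*sqrt ( 2),  49 * sqrt(11)/13, 13*sqrt( 3 ), 87/2,92]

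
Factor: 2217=3^1*739^1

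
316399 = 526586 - 210187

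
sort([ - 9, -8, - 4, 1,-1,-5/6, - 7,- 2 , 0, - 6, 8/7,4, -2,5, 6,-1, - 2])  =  [ - 9, - 8, - 7, - 6, - 4, - 2,- 2 , - 2,-1, - 1, - 5/6, 0,1,8/7,4,5,6]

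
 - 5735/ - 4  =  5735/4 =1433.75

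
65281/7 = 65281/7 = 9325.86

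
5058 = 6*843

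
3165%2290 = 875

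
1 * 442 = 442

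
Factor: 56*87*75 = 2^3*3^2 *5^2*7^1*29^1 = 365400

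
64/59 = 1 + 5/59 = 1.08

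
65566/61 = 1074+ 52/61 = 1074.85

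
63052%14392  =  5484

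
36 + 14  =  50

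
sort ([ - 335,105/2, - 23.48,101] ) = [ - 335, - 23.48 , 105/2,101] 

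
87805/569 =87805/569 = 154.31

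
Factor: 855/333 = 5^1*19^1*37^( - 1) = 95/37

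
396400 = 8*49550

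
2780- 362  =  2418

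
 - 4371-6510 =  - 10881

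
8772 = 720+8052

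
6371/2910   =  2 + 551/2910 = 2.19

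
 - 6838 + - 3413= -10251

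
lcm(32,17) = 544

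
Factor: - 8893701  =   - 3^2*439^1*2251^1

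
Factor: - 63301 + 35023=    - 2^1*3^2*1571^1 = -  28278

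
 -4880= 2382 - 7262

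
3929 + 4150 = 8079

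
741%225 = 66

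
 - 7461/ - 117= 829/13 = 63.77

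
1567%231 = 181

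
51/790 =51/790 = 0.06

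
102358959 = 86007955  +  16351004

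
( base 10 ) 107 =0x6b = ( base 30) 3H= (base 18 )5h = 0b1101011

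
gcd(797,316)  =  1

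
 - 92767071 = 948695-93715766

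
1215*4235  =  5145525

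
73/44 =73/44 =1.66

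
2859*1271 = 3633789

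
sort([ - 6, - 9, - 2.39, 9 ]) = [ - 9, - 6 , - 2.39,9]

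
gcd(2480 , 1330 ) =10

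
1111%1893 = 1111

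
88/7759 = 88/7759 = 0.01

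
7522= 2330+5192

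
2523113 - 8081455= -5558342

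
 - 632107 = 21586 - 653693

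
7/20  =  7/20 = 0.35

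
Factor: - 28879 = - 28879^1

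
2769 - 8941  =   - 6172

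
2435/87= 2435/87 = 27.99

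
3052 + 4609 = 7661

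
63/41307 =3/1967 = 0.00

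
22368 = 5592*4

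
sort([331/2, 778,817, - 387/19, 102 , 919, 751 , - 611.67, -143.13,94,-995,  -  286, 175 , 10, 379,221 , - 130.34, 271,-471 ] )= [ - 995,  -  611.67, - 471, - 286, -143.13,- 130.34, - 387/19, 10 , 94, 102, 331/2, 175, 221, 271,379, 751, 778, 817, 919]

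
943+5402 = 6345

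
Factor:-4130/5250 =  - 3^( - 1 )*5^( - 2 )*59^1 = -  59/75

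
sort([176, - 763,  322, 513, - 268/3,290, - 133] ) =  [ - 763,- 133,-268/3,176,290 , 322, 513 ]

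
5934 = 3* 1978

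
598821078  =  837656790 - 238835712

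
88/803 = 8/73 = 0.11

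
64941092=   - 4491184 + 69432276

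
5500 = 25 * 220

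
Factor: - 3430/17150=  -  1/5 =- 5^ ( -1 ) 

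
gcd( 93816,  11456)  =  8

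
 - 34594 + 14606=  -  19988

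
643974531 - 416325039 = 227649492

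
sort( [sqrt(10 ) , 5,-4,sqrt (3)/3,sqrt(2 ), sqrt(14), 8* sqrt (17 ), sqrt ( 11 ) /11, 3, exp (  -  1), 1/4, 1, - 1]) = [ - 4,  -  1 , 1/4, sqrt( 11) /11, exp( - 1 ), sqrt(3)/3,1, sqrt(2 ) , 3,  sqrt( 10), sqrt( 14) , 5, 8*sqrt(17 )]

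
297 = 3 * 99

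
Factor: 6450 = 2^1*3^1*5^2*43^1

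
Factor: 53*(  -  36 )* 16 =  - 2^6*3^2*53^1 = - 30528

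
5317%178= 155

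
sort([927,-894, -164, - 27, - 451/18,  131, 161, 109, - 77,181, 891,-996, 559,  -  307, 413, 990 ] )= [ - 996,  -  894, - 307, - 164, -77, -27, - 451/18,  109, 131 , 161,  181, 413,559, 891, 927,990 ] 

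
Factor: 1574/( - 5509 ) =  - 2^1*7^( - 1 ) = - 2/7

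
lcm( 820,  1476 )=7380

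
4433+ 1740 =6173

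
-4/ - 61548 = 1/15387 = 0.00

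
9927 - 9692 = 235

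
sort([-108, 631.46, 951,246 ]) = [ - 108, 246,631.46,  951]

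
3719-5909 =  - 2190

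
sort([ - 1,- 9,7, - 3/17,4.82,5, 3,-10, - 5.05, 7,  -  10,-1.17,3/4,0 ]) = [ - 10,  -  10, - 9, - 5.05 , - 1.17,-1, - 3/17, 0, 3/4,3,4.82, 5 , 7,7]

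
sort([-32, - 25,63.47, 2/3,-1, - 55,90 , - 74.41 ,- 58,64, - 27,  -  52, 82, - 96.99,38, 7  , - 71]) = [ - 96.99, - 74.41, - 71  , - 58, - 55, - 52, - 32, - 27,-25, - 1,2/3,7,38 , 63.47,  64,82,90] 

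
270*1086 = 293220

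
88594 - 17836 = 70758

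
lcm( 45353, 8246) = 90706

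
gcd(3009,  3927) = 51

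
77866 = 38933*2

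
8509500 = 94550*90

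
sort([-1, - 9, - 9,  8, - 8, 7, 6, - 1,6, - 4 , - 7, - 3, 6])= [ - 9 ,-9, - 8,-7, - 4,  -  3, - 1 , - 1,6, 6, 6 , 7, 8] 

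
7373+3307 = 10680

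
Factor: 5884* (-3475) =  - 20446900 = -2^2*5^2*139^1 * 1471^1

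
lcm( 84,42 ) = 84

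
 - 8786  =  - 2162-6624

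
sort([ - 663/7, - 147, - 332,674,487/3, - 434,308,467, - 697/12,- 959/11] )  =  [ - 434, - 332, - 147 ,  -  663/7, - 959/11,  -  697/12,487/3,308, 467 , 674 ] 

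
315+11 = 326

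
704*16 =11264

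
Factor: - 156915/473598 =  - 55/166 = - 2^( - 1 )*5^1 *11^1* 83^ (  -  1 )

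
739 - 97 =642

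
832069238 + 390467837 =1222537075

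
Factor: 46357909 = 13^1* 223^1*15991^1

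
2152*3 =6456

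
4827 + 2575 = 7402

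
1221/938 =1 + 283/938 =1.30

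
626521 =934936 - 308415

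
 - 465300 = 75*(- 6204)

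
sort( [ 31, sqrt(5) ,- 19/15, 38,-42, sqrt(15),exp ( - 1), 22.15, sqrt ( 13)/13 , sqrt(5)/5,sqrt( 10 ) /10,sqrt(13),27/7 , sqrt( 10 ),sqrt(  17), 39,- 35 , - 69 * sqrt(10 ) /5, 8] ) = [ - 69*sqrt( 10) /5,-42, - 35, - 19/15 , sqrt(13)/13, sqrt( 10)/10,exp(-1), sqrt (5 )/5, sqrt ( 5),sqrt( 10) , sqrt (13), 27/7, sqrt(15), sqrt( 17),8,22.15, 31, 38,39]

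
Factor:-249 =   -  3^1 * 83^1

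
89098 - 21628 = 67470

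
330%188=142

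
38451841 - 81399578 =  - 42947737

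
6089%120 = 89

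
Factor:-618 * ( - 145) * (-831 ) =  - 74465910 = - 2^1 * 3^2*5^1 * 29^1 * 103^1*277^1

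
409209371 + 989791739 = 1399001110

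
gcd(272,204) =68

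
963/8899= 963/8899 = 0.11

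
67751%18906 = 11033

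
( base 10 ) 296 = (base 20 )eg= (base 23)CK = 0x128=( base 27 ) AQ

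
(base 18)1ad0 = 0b10010001011010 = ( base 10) 9306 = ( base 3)110202200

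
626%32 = 18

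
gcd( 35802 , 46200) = 6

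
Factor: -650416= - 2^4*13^1 * 53^1*59^1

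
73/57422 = 73/57422 = 0.00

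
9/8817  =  3/2939 = 0.00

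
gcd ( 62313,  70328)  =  1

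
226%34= 22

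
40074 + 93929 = 134003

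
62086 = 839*74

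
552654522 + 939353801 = 1492008323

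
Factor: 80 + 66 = 2^1*73^1 = 146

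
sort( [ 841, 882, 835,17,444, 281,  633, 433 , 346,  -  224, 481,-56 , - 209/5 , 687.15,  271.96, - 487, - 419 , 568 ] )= [ - 487 , - 419 , - 224 , - 56 , - 209/5, 17,271.96, 281,346,433,444, 481,568,  633,687.15, 835,841,882]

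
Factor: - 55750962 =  -2^1*3^1*43^1*281^1*769^1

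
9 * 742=6678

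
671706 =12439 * 54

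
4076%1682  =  712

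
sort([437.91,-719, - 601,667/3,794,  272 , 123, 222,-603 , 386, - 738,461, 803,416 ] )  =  [ - 738,  -  719,  -  603,-601, 123, 222,667/3,272,386, 416, 437.91,461,794 , 803]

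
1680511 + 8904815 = 10585326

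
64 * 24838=1589632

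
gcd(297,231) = 33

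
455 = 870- 415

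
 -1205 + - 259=- 1464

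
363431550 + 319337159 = 682768709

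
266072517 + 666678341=932750858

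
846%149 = 101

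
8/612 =2/153 = 0.01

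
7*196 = 1372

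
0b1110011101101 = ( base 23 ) dmm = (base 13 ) 34a8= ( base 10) 7405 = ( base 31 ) 7LR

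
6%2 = 0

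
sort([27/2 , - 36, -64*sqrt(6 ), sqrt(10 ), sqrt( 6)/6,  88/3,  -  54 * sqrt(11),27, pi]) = [- 54 * sqrt ( 11 ),-64*sqrt( 6), - 36,sqrt(6)/6,pi , sqrt ( 10) , 27/2,27, 88/3 ]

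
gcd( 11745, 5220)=1305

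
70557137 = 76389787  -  5832650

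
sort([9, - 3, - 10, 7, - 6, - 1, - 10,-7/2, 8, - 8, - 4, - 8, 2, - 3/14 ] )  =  [ - 10 , - 10,-8, - 8, - 6,-4, - 7/2,-3,  -  1,-3/14 , 2,7,8 , 9] 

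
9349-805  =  8544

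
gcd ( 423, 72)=9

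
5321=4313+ 1008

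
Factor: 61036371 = 3^2*11^1*616529^1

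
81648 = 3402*24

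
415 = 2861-2446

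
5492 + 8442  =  13934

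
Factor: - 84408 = -2^3*3^1*3517^1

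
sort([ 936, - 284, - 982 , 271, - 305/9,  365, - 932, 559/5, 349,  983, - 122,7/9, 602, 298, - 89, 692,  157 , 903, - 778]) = [  -  982,-932, -778,-284, - 122,  -  89, - 305/9, 7/9,  559/5,  157, 271,298, 349,365, 602, 692, 903,  936, 983]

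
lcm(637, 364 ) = 2548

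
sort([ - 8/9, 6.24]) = [ - 8/9,6.24]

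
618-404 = 214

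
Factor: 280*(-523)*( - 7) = 1025080=2^3*5^1*7^2* 523^1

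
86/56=1 +15/28 = 1.54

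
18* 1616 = 29088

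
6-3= 3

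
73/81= 73/81 = 0.90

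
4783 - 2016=2767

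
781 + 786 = 1567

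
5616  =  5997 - 381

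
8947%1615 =872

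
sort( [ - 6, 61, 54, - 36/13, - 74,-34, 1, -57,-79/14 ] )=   [ - 74,- 57, - 34, - 6, - 79/14,-36/13,1, 54, 61]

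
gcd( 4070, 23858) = 2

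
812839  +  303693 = 1116532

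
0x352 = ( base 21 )1ja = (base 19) 26E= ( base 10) 850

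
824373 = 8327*99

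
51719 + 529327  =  581046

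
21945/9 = 2438 + 1/3 = 2438.33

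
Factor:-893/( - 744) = 2^( - 3)*3^(-1)*19^1*31^(- 1)*47^1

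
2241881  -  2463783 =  - 221902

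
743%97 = 64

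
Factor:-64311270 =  - 2^1*3^1 *5^1 *29^2*2549^1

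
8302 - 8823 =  - 521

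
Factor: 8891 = 17^1*523^1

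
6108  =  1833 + 4275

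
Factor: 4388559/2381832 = 1462853/793944 = 2^(-3 )*3^( - 2) *7^1*53^1*3943^1 * 11027^(-1) 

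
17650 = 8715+8935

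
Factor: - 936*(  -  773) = 723528 = 2^3 *3^2* 13^1*773^1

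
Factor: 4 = 2^2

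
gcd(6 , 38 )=2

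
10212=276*37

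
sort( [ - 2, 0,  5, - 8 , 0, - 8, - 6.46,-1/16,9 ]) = [-8, - 8,-6.46, - 2, - 1/16, 0, 0,  5,  9]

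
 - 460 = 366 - 826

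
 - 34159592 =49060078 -83219670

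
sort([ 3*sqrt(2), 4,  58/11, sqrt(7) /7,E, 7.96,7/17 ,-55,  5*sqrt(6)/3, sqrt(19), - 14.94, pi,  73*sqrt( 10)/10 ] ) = [- 55,-14.94, sqrt(7)/7, 7/17,E,pi,4, 5*sqrt(6) /3,3*sqrt(2),sqrt(19), 58/11, 7.96, 73  *  sqrt (10) /10] 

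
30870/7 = 4410=4410.00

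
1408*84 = 118272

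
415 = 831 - 416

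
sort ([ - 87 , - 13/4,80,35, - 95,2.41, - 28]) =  [ - 95, - 87, - 28, - 13/4 , 2.41 , 35,80 ]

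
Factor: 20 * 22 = 440  =  2^3*5^1*11^1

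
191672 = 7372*26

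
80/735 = 16/147 = 0.11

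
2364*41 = 96924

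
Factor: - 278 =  - 2^1*139^1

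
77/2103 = 77/2103 = 0.04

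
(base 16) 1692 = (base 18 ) HF0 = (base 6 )42430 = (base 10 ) 5778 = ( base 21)D23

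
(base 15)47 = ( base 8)103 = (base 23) 2L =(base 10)67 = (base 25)2H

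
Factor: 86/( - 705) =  - 2^1*3^( - 1) * 5^(  -  1) * 43^1*47^( - 1)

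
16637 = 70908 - 54271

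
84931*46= 3906826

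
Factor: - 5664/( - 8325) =2^5*3^(  -  1 )*5^( - 2 ) * 37^( - 1) * 59^1 = 1888/2775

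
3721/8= 465 + 1/8 = 465.12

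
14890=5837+9053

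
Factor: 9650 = 2^1*5^2*193^1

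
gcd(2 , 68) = 2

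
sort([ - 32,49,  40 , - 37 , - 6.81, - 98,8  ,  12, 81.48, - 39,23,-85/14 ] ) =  [ - 98 ,-39, - 37, - 32, - 6.81,  -  85/14,8, 12, 23, 40,49 , 81.48]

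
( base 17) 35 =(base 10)56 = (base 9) 62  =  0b111000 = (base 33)1N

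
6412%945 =742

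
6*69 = 414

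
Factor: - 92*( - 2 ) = 2^3*23^1 = 184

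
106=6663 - 6557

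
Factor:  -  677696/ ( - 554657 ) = 2^6*43^( - 1 )*10589^1*12899^ (  -  1)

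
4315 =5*863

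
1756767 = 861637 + 895130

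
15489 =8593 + 6896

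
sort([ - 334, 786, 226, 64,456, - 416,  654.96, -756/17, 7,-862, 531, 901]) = [ - 862, - 416,-334 , -756/17 , 7,64,226, 456, 531,  654.96, 786,901]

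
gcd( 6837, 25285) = 1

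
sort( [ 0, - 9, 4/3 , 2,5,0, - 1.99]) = [-9,  -  1.99,0,0, 4/3,  2,5]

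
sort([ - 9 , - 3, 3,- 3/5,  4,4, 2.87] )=[ - 9, - 3,-3/5, 2.87,3,4, 4]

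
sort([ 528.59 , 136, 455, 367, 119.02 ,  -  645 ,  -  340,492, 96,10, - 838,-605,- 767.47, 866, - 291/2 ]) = [-838, - 767.47, - 645, -605, - 340,- 291/2,10, 96,119.02,136,367, 455, 492 , 528.59,866]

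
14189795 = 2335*6077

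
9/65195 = 9/65195 = 0.00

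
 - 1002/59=- 17 + 1/59 = - 16.98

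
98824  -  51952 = 46872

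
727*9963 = 7243101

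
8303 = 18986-10683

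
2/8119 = 2/8119 = 0.00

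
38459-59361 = -20902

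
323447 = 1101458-778011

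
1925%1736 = 189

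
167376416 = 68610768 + 98765648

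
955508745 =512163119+443345626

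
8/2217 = 8/2217 = 0.00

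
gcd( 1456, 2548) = 364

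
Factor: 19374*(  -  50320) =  - 974899680 = - 2^5*3^1*5^1*17^1 * 37^1*3229^1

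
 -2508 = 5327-7835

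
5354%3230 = 2124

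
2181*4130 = 9007530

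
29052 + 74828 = 103880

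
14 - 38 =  - 24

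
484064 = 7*69152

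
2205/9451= 2205/9451= 0.23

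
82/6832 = 41/3416 = 0.01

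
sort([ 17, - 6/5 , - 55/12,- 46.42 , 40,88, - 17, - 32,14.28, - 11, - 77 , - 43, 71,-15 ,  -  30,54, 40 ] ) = [ - 77,- 46.42, - 43, - 32 , - 30,-17 , - 15, - 11,  -  55/12, - 6/5, 14.28,17, 40,40, 54,71, 88]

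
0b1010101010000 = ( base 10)5456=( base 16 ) 1550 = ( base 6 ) 41132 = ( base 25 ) 8I6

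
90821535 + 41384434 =132205969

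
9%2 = 1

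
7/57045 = 7/57045 = 0.00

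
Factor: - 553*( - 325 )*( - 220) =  - 2^2*5^3*7^1*11^1*13^1*79^1 = - 39539500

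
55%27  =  1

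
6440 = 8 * 805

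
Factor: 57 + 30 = 87 = 3^1*29^1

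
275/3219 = 275/3219 = 0.09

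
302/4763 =302/4763 = 0.06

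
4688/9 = 4688/9 = 520.89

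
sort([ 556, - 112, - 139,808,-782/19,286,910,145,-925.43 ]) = [ - 925.43, - 139, - 112,  -  782/19,145,286,556,808,910]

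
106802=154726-47924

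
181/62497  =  181/62497=0.00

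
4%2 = 0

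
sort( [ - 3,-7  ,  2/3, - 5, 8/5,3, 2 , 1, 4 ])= [- 7,-5,  -  3, 2/3 , 1, 8/5, 2, 3,  4]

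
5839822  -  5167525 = 672297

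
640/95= 6 + 14/19  =  6.74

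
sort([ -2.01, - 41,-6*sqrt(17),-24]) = [-41,-6*sqrt( 17),-24,  -  2.01 ] 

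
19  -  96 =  - 77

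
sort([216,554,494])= [ 216,494,554]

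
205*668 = 136940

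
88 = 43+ 45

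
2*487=974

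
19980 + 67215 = 87195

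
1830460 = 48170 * 38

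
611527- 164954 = 446573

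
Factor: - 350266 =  - 2^1 * 7^1* 127^1*197^1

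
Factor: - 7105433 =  - 2053^1*3461^1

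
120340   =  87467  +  32873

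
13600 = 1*13600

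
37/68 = 37/68 = 0.54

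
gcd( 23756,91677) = 1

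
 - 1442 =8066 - 9508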